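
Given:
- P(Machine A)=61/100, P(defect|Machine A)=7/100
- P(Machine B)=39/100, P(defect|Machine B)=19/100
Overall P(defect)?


P(B) = Σ P(B|Aᵢ)×P(Aᵢ)
  7/100×61/100 = 427/10000
  19/100×39/100 = 741/10000
Sum = 73/625

P(defect) = 73/625 ≈ 11.68%


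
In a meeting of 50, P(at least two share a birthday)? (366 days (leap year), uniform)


P(all different) = Π(366-i)/366 for i=0..49
= 0.029927
P(match) = 1 - 0.029927 = 0.970073

P ≈ 0.9701 ≈ 97.01%


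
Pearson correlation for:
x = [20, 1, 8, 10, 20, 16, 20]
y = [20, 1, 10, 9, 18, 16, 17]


n=7, Σx=95, Σy=91, Σxy=1527, Σx²=1621, Σy²=1451
r = (7×1527 - 95×91)/√((7×1621 - 95²)(7×1451 - 91²))
= 2044/√(2322×1876) = 2044/√4356072 ≈ 2044/2087.1205 ≈ 0.9793

r ≈ 0.9793


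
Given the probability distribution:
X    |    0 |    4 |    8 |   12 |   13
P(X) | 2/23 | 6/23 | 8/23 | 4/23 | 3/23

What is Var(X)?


E[X] = 175/23
E[X²] = 1691/23
Var(X) = E[X²] - (E[X])² = 1691/23 - 30625/529 = 8268/529

Var(X) = 8268/529 ≈ 15.6295


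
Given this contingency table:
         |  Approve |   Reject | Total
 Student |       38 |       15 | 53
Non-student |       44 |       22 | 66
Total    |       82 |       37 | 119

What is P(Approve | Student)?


P(Approve | Student) = 38/(38+15) = 38/53

P(Approve|Student) = 38/53 ≈ 71.70%


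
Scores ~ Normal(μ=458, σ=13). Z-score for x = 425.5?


z = (x - μ)/σ = (425.5 - 458)/13 = -2.5

z = -2.5


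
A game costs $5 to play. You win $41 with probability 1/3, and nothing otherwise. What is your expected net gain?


E[gain] = (41-5)×1/3 + (-5)×2/3
= 12 - 10/3 = 26/3

Expected net gain = $26/3 ≈ $8.67


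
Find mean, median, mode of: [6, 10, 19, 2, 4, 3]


Sorted: [2, 3, 4, 6, 10, 19]
Mean = 44/6 = 22/3
Median = 5
Freq: {6: 1, 10: 1, 19: 1, 2: 1, 4: 1, 3: 1}
Mode: No mode

Mean=22/3, Median=5, Mode=No mode


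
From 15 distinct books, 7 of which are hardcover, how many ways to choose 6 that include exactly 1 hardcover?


Choose 1 of the 7 hardcovers and 5 of the other 8 books:
C(7,1)×C(8,5) = 7×56 = 392

392


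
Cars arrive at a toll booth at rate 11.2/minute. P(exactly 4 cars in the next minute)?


Poisson(λ=11.2): P(X=4) = e^(-λ)×λ^k/k!
= e^(-11.2) × 11.2^4 / 4!
≈ 1.367419607e-05 × 15735.1936 / 24 ≈ 0.008965

P(X=4) ≈ 0.008965 ≈ 0.90%


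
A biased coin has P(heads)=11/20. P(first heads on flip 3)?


Geometric: P(X=3) = (1-p)^(k-1)×p = (9/20)^2×11/20 = 891/8000

P(X=3) = 891/8000 ≈ 11.14%


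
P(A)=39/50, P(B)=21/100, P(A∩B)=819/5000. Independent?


P(A)×P(B) = 819/5000
P(A∩B) = 819/5000
Equal ✓ → Independent

Yes, independent


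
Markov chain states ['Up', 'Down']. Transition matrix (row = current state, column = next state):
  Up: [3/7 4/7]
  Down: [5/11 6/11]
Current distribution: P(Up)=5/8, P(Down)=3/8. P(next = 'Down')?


P(next=Down) = Σᵢ P(now=i)×P(i→Down)
= 5/8×4/7 + 3/8×6/11
= 5/14 + 9/44 = 173/308

P = 173/308 ≈ 0.5617


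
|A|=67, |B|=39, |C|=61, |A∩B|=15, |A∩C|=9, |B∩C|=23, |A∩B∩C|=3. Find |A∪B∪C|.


|A∪B∪C| = 67+39+61-15-9-23+3 = 123

|A∪B∪C| = 123


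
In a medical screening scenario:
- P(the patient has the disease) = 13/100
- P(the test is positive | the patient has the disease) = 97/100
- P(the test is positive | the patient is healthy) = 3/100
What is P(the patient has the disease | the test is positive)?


Using Bayes' theorem:
P(A|B) = P(B|A)·P(A) / P(B)

P(the test is positive) = 97/100 × 13/100 + 3/100 × 87/100
= 1261/10000 + 261/10000 = 761/5000

P(the patient has the disease|the test is positive) = (1261/10000) / (761/5000) = 1261/1522

P(the patient has the disease|the test is positive) = 1261/1522 ≈ 82.85%


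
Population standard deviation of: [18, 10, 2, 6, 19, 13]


Mean = 68/6 = 34/3
  (18-34/3)²=400/9
  (10-34/3)²=16/9
  (2-34/3)²=784/9
  (6-34/3)²=256/9
  (19-34/3)²=529/9
  (13-34/3)²=25/9
Σ(x-μ)² = 670/3
σ² = (670/3)/6 = 335/9

σ = √(335/9) ≈ 6.1010


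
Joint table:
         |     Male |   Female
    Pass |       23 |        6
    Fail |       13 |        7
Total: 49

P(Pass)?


P(Pass) = (23+6)/49 = 29/49

P(Pass) = 29/49 ≈ 59.18%


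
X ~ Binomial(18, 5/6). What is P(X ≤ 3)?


P(X ≤ 3) = Σ P(X=i) for i=0..3
P(X=0) = 1/101559956668416
P(X=1) = 5/5642219814912
P(X=2) = 425/11284439629824
P(X=3) = 2125/2115832430592
Sum = 26479/25389989167104

P(X ≤ 3) = 26479/25389989167104 ≈ 0.00%


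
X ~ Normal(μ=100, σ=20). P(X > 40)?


z = (40-100)/20 = -3.0
P(X > 40) = 1 - P(Z ≤ -3.0) = 1 - 0.0013 = 0.9987

P(X > 40) ≈ 0.9987


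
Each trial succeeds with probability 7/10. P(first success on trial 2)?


Geometric: P(X=2) = (1-p)^(k-1)×p = (3/10)^1×7/10 = 21/100

P(X=2) = 21/100 ≈ 21.00%


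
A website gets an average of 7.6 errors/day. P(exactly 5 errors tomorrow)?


Poisson(λ=7.6): P(X=5) = e^(-λ)×λ^k/k!
= e^(-7.6) × 7.6^5 / 5!
≈ 0.0005004514334 × 25355.25376 / 120 ≈ 0.105742

P(X=5) ≈ 0.105742 ≈ 10.57%


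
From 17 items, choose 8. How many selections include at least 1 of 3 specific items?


Complement: C(17,8) - C(14,8) = 24310 - 3003 = 21307

21307


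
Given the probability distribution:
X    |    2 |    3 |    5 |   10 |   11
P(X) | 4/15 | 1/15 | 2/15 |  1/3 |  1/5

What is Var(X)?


E[X] = 104/15
E[X²] = 938/15
Var(X) = E[X²] - (E[X])² = 938/15 - 10816/225 = 3254/225

Var(X) = 3254/225 ≈ 14.4622


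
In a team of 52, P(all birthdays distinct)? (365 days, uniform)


P(all different) = Π(365-i)/365 for i=0..51
= (365/365)×(364/365)×...×(314/365)
= 0.021995

P ≈ 0.0220 ≈ 2.20%


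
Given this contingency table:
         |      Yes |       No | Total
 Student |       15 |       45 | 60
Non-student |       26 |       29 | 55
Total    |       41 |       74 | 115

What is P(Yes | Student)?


P(Yes | Student) = 15/(15+45) = 15/60 = 1/4

P(Yes|Student) = 1/4 ≈ 25.00%


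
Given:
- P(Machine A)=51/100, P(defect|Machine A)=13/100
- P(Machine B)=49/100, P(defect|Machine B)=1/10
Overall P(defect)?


P(B) = Σ P(B|Aᵢ)×P(Aᵢ)
  13/100×51/100 = 663/10000
  1/10×49/100 = 49/1000
Sum = 1153/10000

P(defect) = 1153/10000 ≈ 11.53%


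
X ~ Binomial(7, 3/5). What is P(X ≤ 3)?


P(X ≤ 3) = Σ P(X=i) for i=0..3
P(X=0) = 128/78125
P(X=1) = 1344/78125
P(X=2) = 6048/78125
P(X=3) = 3024/15625
Sum = 4528/15625

P(X ≤ 3) = 4528/15625 ≈ 28.98%


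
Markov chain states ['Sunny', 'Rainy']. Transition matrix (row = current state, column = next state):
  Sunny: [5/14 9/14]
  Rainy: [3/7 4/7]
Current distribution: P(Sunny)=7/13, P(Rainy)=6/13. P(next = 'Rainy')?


P(next=Rainy) = Σᵢ P(now=i)×P(i→Rainy)
= 7/13×9/14 + 6/13×4/7
= 9/26 + 24/91 = 111/182

P = 111/182 ≈ 0.6099


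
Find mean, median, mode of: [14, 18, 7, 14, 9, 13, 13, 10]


Sorted: [7, 9, 10, 13, 13, 14, 14, 18]
Mean = 98/8 = 49/4
Median = 13
Freq: {14: 2, 18: 1, 7: 1, 9: 1, 13: 2, 10: 1}
Mode: [13, 14]

Mean=49/4, Median=13, Mode=[13, 14]


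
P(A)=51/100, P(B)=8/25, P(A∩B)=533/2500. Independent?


P(A)×P(B) = 102/625
P(A∩B) = 533/2500
Not equal → NOT independent

No, not independent


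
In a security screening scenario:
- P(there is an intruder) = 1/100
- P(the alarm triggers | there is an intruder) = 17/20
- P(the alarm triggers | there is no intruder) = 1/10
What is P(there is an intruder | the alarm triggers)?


Using Bayes' theorem:
P(A|B) = P(B|A)·P(A) / P(B)

P(the alarm triggers) = 17/20 × 1/100 + 1/10 × 99/100
= 17/2000 + 99/1000 = 43/400

P(there is an intruder|the alarm triggers) = (17/2000) / (43/400) = 17/215

P(there is an intruder|the alarm triggers) = 17/215 ≈ 7.91%


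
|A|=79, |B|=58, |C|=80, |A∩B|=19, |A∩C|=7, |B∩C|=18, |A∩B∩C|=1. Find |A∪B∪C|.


|A∪B∪C| = 79+58+80-19-7-18+1 = 174

|A∪B∪C| = 174


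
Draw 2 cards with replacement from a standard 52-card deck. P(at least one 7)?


P(not a 7) = 48/52 = 12/13
P(none in 2 draws) = (12/13)^2 = 144/169
P(≥1 7) = 1 - 144/169 = 25/169

P = 25/169 ≈ 14.79%


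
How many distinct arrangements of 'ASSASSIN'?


Letters: 8, freq: {'A': 2, 'S': 4, 'I': 1, 'N': 1}
8!/(2!×4!×1!×1!) = 40320/48 = 840

840


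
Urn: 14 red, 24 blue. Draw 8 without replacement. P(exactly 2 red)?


Hypergeometric: C(14,2)×C(24,6)/C(38,8)
= 91×134596/48903492 = 14651/58497

P(X=2) = 14651/58497 ≈ 25.05%


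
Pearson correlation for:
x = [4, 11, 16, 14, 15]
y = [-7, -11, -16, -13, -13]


n=5, Σx=60, Σy=-60, Σxy=-782, Σx²=814, Σy²=764
r = (5×(-782) - 60×(-60))/√((5×814 - 60²)(5×764 - (-60)²))
= -310/√(470×220) = -310/√103400 ≈ -310/321.5587 ≈ -0.9641

r ≈ -0.9641


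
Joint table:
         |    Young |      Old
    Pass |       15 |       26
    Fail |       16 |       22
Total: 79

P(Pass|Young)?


P(Pass|Young) = 15/(15+16) = 15/31

P = 15/31 ≈ 48.39%


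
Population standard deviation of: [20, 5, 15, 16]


Mean = 56/4 = 14
  (20-14)²=36
  (5-14)²=81
  (15-14)²=1
  (16-14)²=4
Σ(x-μ)² = 122
σ² = 122/4 = 61/2

σ = √(61/2) ≈ 5.5227


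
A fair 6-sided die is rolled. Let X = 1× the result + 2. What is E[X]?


E[die] = (1+6)/2 = 7/2
E[X] = 1×7/2 + 2 = 11/2

E[X] = 11/2


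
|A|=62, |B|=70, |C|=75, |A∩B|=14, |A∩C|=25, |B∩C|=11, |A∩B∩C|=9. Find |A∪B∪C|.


|A∪B∪C| = 62+70+75-14-25-11+9 = 166

|A∪B∪C| = 166


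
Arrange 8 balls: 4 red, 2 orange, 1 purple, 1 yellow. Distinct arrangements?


8!/(4!×2!×1!×1!) = 840

840


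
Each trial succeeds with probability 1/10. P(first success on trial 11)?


Geometric: P(X=11) = (1-p)^(k-1)×p = (9/10)^10×1/10 = 3486784401/100000000000

P(X=11) = 3486784401/100000000000 ≈ 3.49%


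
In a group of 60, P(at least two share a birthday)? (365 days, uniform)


P(all different) = Π(365-i)/365 for i=0..59
= 0.005877
P(match) = 1 - 0.005877 = 0.994123

P ≈ 0.9941 ≈ 99.41%


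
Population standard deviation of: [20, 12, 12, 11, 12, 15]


Mean = 82/6 = 41/3
  (20-41/3)²=361/9
  (12-41/3)²=25/9
  (12-41/3)²=25/9
  (11-41/3)²=64/9
  (12-41/3)²=25/9
  (15-41/3)²=16/9
Σ(x-μ)² = 172/3
σ² = (172/3)/6 = 86/9

σ = √(86/9) ≈ 3.0912


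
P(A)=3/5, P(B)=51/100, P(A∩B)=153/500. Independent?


P(A)×P(B) = 153/500
P(A∩B) = 153/500
Equal ✓ → Independent

Yes, independent


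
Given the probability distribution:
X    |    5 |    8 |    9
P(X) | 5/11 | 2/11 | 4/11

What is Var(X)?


E[X] = 7
E[X²] = 577/11
Var(X) = E[X²] - (E[X])² = 577/11 - 49 = 38/11

Var(X) = 38/11 ≈ 3.4545


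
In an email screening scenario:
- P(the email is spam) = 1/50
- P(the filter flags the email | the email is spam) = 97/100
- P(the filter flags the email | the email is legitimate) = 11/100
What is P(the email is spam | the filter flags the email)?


Using Bayes' theorem:
P(A|B) = P(B|A)·P(A) / P(B)

P(the filter flags the email) = 97/100 × 1/50 + 11/100 × 49/50
= 97/5000 + 539/5000 = 159/1250

P(the email is spam|the filter flags the email) = (97/5000) / (159/1250) = 97/636

P(the email is spam|the filter flags the email) = 97/636 ≈ 15.25%


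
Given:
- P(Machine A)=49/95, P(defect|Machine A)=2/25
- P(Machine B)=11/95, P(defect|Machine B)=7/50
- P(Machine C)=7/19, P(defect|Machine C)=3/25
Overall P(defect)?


P(B) = Σ P(B|Aᵢ)×P(Aᵢ)
  2/25×49/95 = 98/2375
  7/50×11/95 = 77/4750
  3/25×7/19 = 21/475
Sum = 483/4750

P(defect) = 483/4750 ≈ 10.17%


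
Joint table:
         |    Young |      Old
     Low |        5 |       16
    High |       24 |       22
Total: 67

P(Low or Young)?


P(Low∨Young) = P(Low) + P(Young) - P(Low∧Young)
= (21 + 29 - 5)/67 = 45/67

P = 45/67 ≈ 67.16%


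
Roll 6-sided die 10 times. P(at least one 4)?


P(no 4)^10 = (5/6)^10 = 9765625/60466176
P(≥1) = 1 - 9765625/60466176 = 50700551/60466176

P = 50700551/60466176 ≈ 83.85%


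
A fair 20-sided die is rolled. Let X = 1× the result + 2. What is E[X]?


E[die] = (1+20)/2 = 21/2
E[X] = 1×21/2 + 2 = 25/2

E[X] = 25/2


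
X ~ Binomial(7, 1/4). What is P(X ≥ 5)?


P(X ≥ 5) = Σ P(X=i) for i=5..7
P(X=5) = 189/16384
P(X=6) = 21/16384
P(X=7) = 1/16384
Sum = 211/16384

P(X ≥ 5) = 211/16384 ≈ 1.29%


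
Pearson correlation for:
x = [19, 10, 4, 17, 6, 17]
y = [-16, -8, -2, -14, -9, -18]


n=6, Σx=73, Σy=-67, Σxy=-990, Σx²=1091, Σy²=925
r = (6×(-990) - 73×(-67))/√((6×1091 - 73²)(6×925 - (-67)²))
= -1049/√(1217×1061) = -1049/√1291237 ≈ -1049/1136.3261 ≈ -0.9232

r ≈ -0.9232


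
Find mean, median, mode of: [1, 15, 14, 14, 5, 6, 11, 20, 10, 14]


Sorted: [1, 5, 6, 10, 11, 14, 14, 14, 15, 20]
Mean = 110/10 = 11
Median = 25/2
Freq: {1: 1, 15: 1, 14: 3, 5: 1, 6: 1, 11: 1, 20: 1, 10: 1}
Mode: [14]

Mean=11, Median=25/2, Mode=14


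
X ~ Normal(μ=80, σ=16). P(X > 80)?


z = (80-80)/16 = 0.0
P(X > 80) = 1 - P(Z ≤ 0.0) = 1 - 0.5000 = 0.5000

P(X > 80) ≈ 0.5000


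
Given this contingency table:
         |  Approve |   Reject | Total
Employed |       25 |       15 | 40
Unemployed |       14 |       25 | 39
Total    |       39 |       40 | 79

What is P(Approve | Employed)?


P(Approve | Employed) = 25/(25+15) = 25/40 = 5/8

P(Approve|Employed) = 5/8 ≈ 62.50%


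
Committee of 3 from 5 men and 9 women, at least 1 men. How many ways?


Count by #men:
  1M,2W: C(5,1)×C(9,2)=180
  2M,1W: C(5,2)×C(9,1)=90
  3M,0W: C(5,3)×C(9,0)=10
Total = 280

280


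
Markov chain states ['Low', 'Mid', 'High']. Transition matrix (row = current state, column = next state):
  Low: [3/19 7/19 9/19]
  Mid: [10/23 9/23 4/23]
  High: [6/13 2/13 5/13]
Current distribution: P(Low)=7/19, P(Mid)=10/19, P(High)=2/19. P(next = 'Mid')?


P(next=Mid) = Σᵢ P(now=i)×P(i→Mid)
= 7/19×7/19 + 10/19×9/23 + 2/19×2/13
= 49/361 + 90/437 + 4/247 = 38629/107939

P = 38629/107939 ≈ 0.3579


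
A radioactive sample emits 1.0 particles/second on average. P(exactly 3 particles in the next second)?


Poisson(λ=1.0): P(X=3) = e^(-λ)×λ^k/k!
= e^(-1.0) × 1.0^3 / 3!
≈ 0.3678794412 × 1 / 6 ≈ 0.061313

P(X=3) ≈ 0.061313 ≈ 6.13%


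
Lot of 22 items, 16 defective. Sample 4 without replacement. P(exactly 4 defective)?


Hypergeometric: C(16,4)×C(6,0)/C(22,4)
= 1820×1/7315 = 52/209

P(X=4) = 52/209 ≈ 24.88%


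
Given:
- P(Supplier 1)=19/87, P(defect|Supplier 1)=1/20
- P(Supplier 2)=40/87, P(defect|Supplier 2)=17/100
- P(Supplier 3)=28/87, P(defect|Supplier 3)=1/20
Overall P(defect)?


P(B) = Σ P(B|Aᵢ)×P(Aᵢ)
  1/20×19/87 = 19/1740
  17/100×40/87 = 34/435
  1/20×28/87 = 7/435
Sum = 61/580

P(defect) = 61/580 ≈ 10.52%


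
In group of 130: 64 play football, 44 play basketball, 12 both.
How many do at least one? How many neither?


|A∪B| = 64+44-12 = 96
Neither = 130-96 = 34

At least one: 96; Neither: 34


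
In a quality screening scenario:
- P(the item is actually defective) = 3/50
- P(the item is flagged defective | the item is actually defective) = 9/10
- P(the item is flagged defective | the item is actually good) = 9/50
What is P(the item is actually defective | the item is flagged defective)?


Using Bayes' theorem:
P(A|B) = P(B|A)·P(A) / P(B)

P(the item is flagged defective) = 9/10 × 3/50 + 9/50 × 47/50
= 27/500 + 423/2500 = 279/1250

P(the item is actually defective|the item is flagged defective) = (27/500) / (279/1250) = 15/62

P(the item is actually defective|the item is flagged defective) = 15/62 ≈ 24.19%


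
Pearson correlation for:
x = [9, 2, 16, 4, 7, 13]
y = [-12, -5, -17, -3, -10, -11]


n=6, Σx=51, Σy=-58, Σxy=-615, Σx²=575, Σy²=688
r = (6×(-615) - 51×(-58))/√((6×575 - 51²)(6×688 - (-58)²))
= -732/√(849×764) = -732/√648636 ≈ -732/805.3794 ≈ -0.9089

r ≈ -0.9089


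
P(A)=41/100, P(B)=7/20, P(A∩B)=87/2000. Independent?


P(A)×P(B) = 287/2000
P(A∩B) = 87/2000
Not equal → NOT independent

No, not independent


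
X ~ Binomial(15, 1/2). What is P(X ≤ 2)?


P(X ≤ 2) = Σ P(X=i) for i=0..2
P(X=0) = 1/32768
P(X=1) = 15/32768
P(X=2) = 105/32768
Sum = 121/32768

P(X ≤ 2) = 121/32768 ≈ 0.37%


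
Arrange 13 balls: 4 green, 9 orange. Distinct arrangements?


13!/(4!×9!) = 715

715


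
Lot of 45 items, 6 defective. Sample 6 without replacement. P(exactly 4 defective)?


Hypergeometric: C(6,4)×C(39,2)/C(45,6)
= 15×741/8145060 = 741/543004

P(X=4) = 741/543004 ≈ 0.14%


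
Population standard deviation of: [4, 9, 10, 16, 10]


Mean = 49/5
  (4-49/5)²=841/25
  (9-49/5)²=16/25
  (10-49/5)²=1/25
  (16-49/5)²=961/25
  (10-49/5)²=1/25
Σ(x-μ)² = 364/5
σ² = (364/5)/5 = 364/25

σ = √(364/25) ≈ 3.8158


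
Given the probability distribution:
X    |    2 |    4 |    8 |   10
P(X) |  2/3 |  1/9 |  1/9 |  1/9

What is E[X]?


E[X] = Σ x·P(X=x)
= (2)×(2/3) + (4)×(1/9) + (8)×(1/9) + (10)×(1/9)
= 34/9

E[X] = 34/9


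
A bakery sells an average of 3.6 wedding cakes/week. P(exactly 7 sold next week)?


Poisson(λ=3.6): P(X=7) = e^(-λ)×λ^k/k!
= e^(-3.6) × 3.6^7 / 7!
≈ 0.02732372245 × 7836.4164096 / 5040 ≈ 0.042484

P(X=7) ≈ 0.042484 ≈ 4.25%


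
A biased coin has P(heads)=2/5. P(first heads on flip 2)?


Geometric: P(X=2) = (1-p)^(k-1)×p = (3/5)^1×2/5 = 6/25

P(X=2) = 6/25 ≈ 24.00%


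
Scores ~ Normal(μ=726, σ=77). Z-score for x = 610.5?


z = (x - μ)/σ = (610.5 - 726)/77 = -1.5

z = -1.5


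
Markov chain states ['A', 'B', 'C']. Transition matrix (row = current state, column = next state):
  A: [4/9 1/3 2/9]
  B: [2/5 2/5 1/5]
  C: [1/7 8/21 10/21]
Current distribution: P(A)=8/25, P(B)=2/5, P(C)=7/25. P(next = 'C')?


P(next=C) = Σᵢ P(now=i)×P(i→C)
= 8/25×2/9 + 2/5×1/5 + 7/25×10/21
= 16/225 + 2/25 + 2/15 = 64/225

P = 64/225 ≈ 0.2844


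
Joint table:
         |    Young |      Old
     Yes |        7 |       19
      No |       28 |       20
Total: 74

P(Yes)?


P(Yes) = (7+19)/74 = 26/74 = 13/37

P(Yes) = 13/37 ≈ 35.14%


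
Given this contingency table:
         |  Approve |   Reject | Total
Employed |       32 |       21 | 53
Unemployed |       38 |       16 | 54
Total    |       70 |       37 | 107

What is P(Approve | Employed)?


P(Approve | Employed) = 32/(32+21) = 32/53

P(Approve|Employed) = 32/53 ≈ 60.38%


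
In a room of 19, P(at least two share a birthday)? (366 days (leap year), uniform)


P(all different) = Π(366-i)/366 for i=0..18
= 0.621705
P(match) = 1 - 0.621705 = 0.378295

P ≈ 0.3783 ≈ 37.83%


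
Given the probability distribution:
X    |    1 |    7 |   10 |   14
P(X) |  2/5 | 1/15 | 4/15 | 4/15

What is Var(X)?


E[X] = 109/15
E[X²] = 413/5
Var(X) = E[X²] - (E[X])² = 413/5 - 11881/225 = 6704/225

Var(X) = 6704/225 ≈ 29.7956


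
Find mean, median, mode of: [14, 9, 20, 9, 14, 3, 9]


Sorted: [3, 9, 9, 9, 14, 14, 20]
Mean = 78/7
Median = 9
Freq: {14: 2, 9: 3, 20: 1, 3: 1}
Mode: [9]

Mean=78/7, Median=9, Mode=9


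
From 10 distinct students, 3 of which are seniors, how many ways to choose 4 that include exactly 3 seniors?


Choose 3 of the 3 seniors and 1 of the other 7 students:
C(3,3)×C(7,1) = 1×7 = 7

7


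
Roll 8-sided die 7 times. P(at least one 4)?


P(no 4)^7 = (7/8)^7 = 823543/2097152
P(≥1) = 1 - 823543/2097152 = 1273609/2097152

P = 1273609/2097152 ≈ 60.73%


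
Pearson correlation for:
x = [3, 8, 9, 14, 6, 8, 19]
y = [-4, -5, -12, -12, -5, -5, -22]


n=7, Σx=67, Σy=-65, Σxy=-816, Σx²=811, Σy²=863
r = (7×(-816) - 67×(-65))/√((7×811 - 67²)(7×863 - (-65)²))
= -1357/√(1188×1816) = -1357/√2157408 ≈ -1357/1468.8118 ≈ -0.9239

r ≈ -0.9239


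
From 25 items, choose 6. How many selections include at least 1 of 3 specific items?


Complement: C(25,6) - C(22,6) = 177100 - 74613 = 102487

102487


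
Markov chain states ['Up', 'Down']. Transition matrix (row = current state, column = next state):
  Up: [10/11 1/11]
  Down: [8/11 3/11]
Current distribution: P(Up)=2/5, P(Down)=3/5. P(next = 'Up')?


P(next=Up) = Σᵢ P(now=i)×P(i→Up)
= 2/5×10/11 + 3/5×8/11
= 4/11 + 24/55 = 4/5

P = 4/5 ≈ 0.8000


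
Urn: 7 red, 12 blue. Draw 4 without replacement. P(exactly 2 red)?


Hypergeometric: C(7,2)×C(12,2)/C(19,4)
= 21×66/3876 = 231/646

P(X=2) = 231/646 ≈ 35.76%


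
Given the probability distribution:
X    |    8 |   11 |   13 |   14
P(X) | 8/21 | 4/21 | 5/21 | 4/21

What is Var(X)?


E[X] = 229/21
E[X²] = 125
Var(X) = E[X²] - (E[X])² = 125 - 52441/441 = 2684/441

Var(X) = 2684/441 ≈ 6.0862


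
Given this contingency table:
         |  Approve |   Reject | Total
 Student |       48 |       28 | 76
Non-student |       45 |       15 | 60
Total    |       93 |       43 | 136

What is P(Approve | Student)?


P(Approve | Student) = 48/(48+28) = 48/76 = 12/19

P(Approve|Student) = 12/19 ≈ 63.16%


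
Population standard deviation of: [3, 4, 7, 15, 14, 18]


Mean = 61/6
  (3-61/6)²=1849/36
  (4-61/6)²=1369/36
  (7-61/6)²=361/36
  (15-61/6)²=841/36
  (14-61/6)²=529/36
  (18-61/6)²=2209/36
Σ(x-μ)² = 1193/6
σ² = (1193/6)/6 = 1193/36

σ = √(1193/36) ≈ 5.7566


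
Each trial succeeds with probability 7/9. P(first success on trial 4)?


Geometric: P(X=4) = (1-p)^(k-1)×p = (2/9)^3×7/9 = 56/6561

P(X=4) = 56/6561 ≈ 0.85%


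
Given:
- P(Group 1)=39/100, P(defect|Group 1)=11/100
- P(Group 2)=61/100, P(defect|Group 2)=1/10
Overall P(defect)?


P(B) = Σ P(B|Aᵢ)×P(Aᵢ)
  11/100×39/100 = 429/10000
  1/10×61/100 = 61/1000
Sum = 1039/10000

P(defect) = 1039/10000 ≈ 10.39%


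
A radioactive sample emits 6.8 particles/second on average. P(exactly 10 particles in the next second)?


Poisson(λ=6.8): P(X=10) = e^(-λ)×λ^k/k!
= e^(-6.8) × 6.8^10 / 10!
≈ 0.001113775148 × 211392282.016 / 3628800 ≈ 0.064882

P(X=10) ≈ 0.064882 ≈ 6.49%


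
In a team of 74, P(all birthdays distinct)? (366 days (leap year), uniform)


P(all different) = Π(366-i)/366 for i=0..73
= (366/366)×(365/366)×...×(293/366)
= 0.000360

P ≈ 0.0004 ≈ 0.04%


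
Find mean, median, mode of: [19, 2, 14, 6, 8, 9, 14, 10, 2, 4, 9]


Sorted: [2, 2, 4, 6, 8, 9, 9, 10, 14, 14, 19]
Mean = 97/11
Median = 9
Freq: {19: 1, 2: 2, 14: 2, 6: 1, 8: 1, 9: 2, 10: 1, 4: 1}
Mode: [2, 9, 14]

Mean=97/11, Median=9, Mode=[2, 9, 14]


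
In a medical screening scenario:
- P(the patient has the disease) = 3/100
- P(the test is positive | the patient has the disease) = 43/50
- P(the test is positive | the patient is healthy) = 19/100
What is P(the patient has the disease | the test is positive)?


Using Bayes' theorem:
P(A|B) = P(B|A)·P(A) / P(B)

P(the test is positive) = 43/50 × 3/100 + 19/100 × 97/100
= 129/5000 + 1843/10000 = 2101/10000

P(the patient has the disease|the test is positive) = (129/5000) / (2101/10000) = 258/2101

P(the patient has the disease|the test is positive) = 258/2101 ≈ 12.28%


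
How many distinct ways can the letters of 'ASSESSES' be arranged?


Letters: 8, freq: {'A': 1, 'S': 5, 'E': 2}
8!/(1!×5!×2!) = 40320/240 = 168

168


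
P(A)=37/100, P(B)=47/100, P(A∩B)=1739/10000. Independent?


P(A)×P(B) = 1739/10000
P(A∩B) = 1739/10000
Equal ✓ → Independent

Yes, independent


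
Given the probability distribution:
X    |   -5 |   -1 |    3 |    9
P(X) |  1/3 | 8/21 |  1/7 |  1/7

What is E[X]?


E[X] = Σ x·P(X=x)
= (-5)×(1/3) + (-1)×(8/21) + (3)×(1/7) + (9)×(1/7)
= -1/3

E[X] = -1/3


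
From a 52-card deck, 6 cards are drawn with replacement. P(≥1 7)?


P(not a 7) = 48/52 = 12/13
P(none in 6 draws) = (12/13)^6 = 2985984/4826809
P(≥1 7) = 1 - 2985984/4826809 = 1840825/4826809

P = 1840825/4826809 ≈ 38.14%


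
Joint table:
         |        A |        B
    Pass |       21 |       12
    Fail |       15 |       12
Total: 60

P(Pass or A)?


P(Pass∨A) = P(Pass) + P(A) - P(Pass∧A)
= (33 + 36 - 21)/60 = 48/60 = 4/5

P = 4/5 ≈ 80.00%


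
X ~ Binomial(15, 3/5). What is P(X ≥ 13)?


P(X ≥ 13) = Σ P(X=i) for i=13..15
P(X=13) = 133923132/6103515625
P(X=14) = 28697814/6103515625
P(X=15) = 14348907/30517578125
Sum = 827453637/30517578125

P(X ≥ 13) = 827453637/30517578125 ≈ 2.71%


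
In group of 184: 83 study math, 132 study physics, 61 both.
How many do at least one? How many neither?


|A∪B| = 83+132-61 = 154
Neither = 184-154 = 30

At least one: 154; Neither: 30


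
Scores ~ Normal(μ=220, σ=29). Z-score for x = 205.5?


z = (x - μ)/σ = (205.5 - 220)/29 = -0.5

z = -0.5


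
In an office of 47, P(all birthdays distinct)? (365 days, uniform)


P(all different) = Π(365-i)/365 for i=0..46
= (365/365)×(364/365)×...×(319/365)
= 0.045226

P ≈ 0.0452 ≈ 4.52%


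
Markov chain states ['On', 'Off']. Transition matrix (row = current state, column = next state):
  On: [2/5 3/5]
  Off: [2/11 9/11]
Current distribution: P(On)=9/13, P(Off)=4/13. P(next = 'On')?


P(next=On) = Σᵢ P(now=i)×P(i→On)
= 9/13×2/5 + 4/13×2/11
= 18/65 + 8/143 = 238/715

P = 238/715 ≈ 0.3329


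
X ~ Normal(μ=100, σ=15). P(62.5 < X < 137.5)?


z₁=(62.5-100)/15=-2.5, z₂=(137.5-100)/15=2.5
P = Φ(2.5) - Φ(-2.5) = 0.993790 - 0.006210 = 0.987580 ≈ 0.9876

P(62.5 < X < 137.5) ≈ 0.9876


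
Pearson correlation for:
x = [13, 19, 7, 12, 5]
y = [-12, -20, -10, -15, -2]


n=5, Σx=56, Σy=-59, Σxy=-796, Σx²=748, Σy²=873
r = (5×(-796) - 56×(-59))/√((5×748 - 56²)(5×873 - (-59)²))
= -676/√(604×884) = -676/√533936 ≈ -676/730.7092 ≈ -0.9251

r ≈ -0.9251


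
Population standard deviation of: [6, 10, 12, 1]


Mean = 29/4
  (6-29/4)²=25/16
  (10-29/4)²=121/16
  (12-29/4)²=361/16
  (1-29/4)²=625/16
Σ(x-μ)² = 283/4
σ² = (283/4)/4 = 283/16

σ = √(283/16) ≈ 4.2057


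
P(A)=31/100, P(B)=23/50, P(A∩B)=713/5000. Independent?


P(A)×P(B) = 713/5000
P(A∩B) = 713/5000
Equal ✓ → Independent

Yes, independent


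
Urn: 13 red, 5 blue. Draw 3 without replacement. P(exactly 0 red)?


Hypergeometric: C(13,0)×C(5,3)/C(18,3)
= 1×10/816 = 5/408

P(X=0) = 5/408 ≈ 1.23%


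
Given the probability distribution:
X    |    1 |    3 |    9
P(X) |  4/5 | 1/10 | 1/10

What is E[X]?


E[X] = Σ x·P(X=x)
= (1)×(4/5) + (3)×(1/10) + (9)×(1/10)
= 2

E[X] = 2


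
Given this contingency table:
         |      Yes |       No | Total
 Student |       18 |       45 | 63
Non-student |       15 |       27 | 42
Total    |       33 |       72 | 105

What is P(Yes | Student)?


P(Yes | Student) = 18/(18+45) = 18/63 = 2/7

P(Yes|Student) = 2/7 ≈ 28.57%


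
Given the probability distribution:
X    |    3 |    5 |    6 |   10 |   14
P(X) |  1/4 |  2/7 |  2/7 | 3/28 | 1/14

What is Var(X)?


E[X] = 167/28
E[X²] = 1243/28
Var(X) = E[X²] - (E[X])² = 1243/28 - 27889/784 = 6915/784

Var(X) = 6915/784 ≈ 8.8202


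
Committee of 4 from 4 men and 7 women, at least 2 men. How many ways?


Count by #men:
  2M,2W: C(4,2)×C(7,2)=126
  3M,1W: C(4,3)×C(7,1)=28
  4M,0W: C(4,4)×C(7,0)=1
Total = 155

155


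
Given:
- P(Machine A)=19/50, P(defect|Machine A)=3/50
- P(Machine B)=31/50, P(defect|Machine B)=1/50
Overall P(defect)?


P(B) = Σ P(B|Aᵢ)×P(Aᵢ)
  3/50×19/50 = 57/2500
  1/50×31/50 = 31/2500
Sum = 22/625

P(defect) = 22/625 ≈ 3.52%


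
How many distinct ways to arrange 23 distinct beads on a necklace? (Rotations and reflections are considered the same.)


Free circular arrangements: rotations and reflections both identified.
(n-1)!/2 = 22!/2 = 1124000727777607680000/2 = 562000363888803840000

562000363888803840000


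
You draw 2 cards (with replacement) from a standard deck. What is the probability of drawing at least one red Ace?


P(not a red Ace) = 50/52 = 25/26
P(none in 2 draws) = (25/26)^2 = 625/676
P(≥1 red Ace) = 1 - 625/676 = 51/676

P = 51/676 ≈ 7.54%


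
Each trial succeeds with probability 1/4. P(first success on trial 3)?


Geometric: P(X=3) = (1-p)^(k-1)×p = (3/4)^2×1/4 = 9/64

P(X=3) = 9/64 ≈ 14.06%


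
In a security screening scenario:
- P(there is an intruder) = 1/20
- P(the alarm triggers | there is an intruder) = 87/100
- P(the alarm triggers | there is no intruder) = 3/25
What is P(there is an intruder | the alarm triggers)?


Using Bayes' theorem:
P(A|B) = P(B|A)·P(A) / P(B)

P(the alarm triggers) = 87/100 × 1/20 + 3/25 × 19/20
= 87/2000 + 57/500 = 63/400

P(there is an intruder|the alarm triggers) = (87/2000) / (63/400) = 29/105

P(there is an intruder|the alarm triggers) = 29/105 ≈ 27.62%


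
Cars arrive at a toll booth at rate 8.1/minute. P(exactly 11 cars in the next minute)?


Poisson(λ=8.1): P(X=11) = e^(-λ)×λ^k/k!
= e^(-8.1) × 8.1^11 / 11!
≈ 0.0003035391381 × 9847709021.84 / 39916800 ≈ 0.074885

P(X=11) ≈ 0.074885 ≈ 7.49%


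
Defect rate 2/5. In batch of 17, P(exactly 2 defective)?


Binomial: P(X=2) = C(17,2)×p^2×(1-p)^15
= 136 × 4/25 × 14348907/30517578125 = 7805805408/762939453125

P(X=2) = 7805805408/762939453125 ≈ 1.02%


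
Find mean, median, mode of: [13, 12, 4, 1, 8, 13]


Sorted: [1, 4, 8, 12, 13, 13]
Mean = 51/6 = 17/2
Median = 10
Freq: {13: 2, 12: 1, 4: 1, 1: 1, 8: 1}
Mode: [13]

Mean=17/2, Median=10, Mode=13


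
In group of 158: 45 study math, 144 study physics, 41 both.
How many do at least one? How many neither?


|A∪B| = 45+144-41 = 148
Neither = 158-148 = 10

At least one: 148; Neither: 10


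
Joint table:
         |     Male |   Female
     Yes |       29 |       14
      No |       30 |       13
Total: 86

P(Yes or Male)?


P(Yes∨Male) = P(Yes) + P(Male) - P(Yes∧Male)
= (43 + 59 - 29)/86 = 73/86

P = 73/86 ≈ 84.88%


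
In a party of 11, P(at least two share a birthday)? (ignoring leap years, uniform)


P(all different) = Π(365-i)/365 for i=0..10
= 0.858859
P(match) = 1 - 0.858859 = 0.141141

P ≈ 0.1411 ≈ 14.11%


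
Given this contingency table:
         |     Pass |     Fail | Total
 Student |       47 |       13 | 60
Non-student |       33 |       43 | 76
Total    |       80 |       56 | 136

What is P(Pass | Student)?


P(Pass | Student) = 47/(47+13) = 47/60

P(Pass|Student) = 47/60 ≈ 78.33%


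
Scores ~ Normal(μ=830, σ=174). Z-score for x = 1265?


z = (x - μ)/σ = (1265 - 830)/174 = 2.5

z = 2.5


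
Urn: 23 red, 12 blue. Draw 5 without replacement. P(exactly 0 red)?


Hypergeometric: C(23,0)×C(12,5)/C(35,5)
= 1×792/324632 = 9/3689

P(X=0) = 9/3689 ≈ 0.24%


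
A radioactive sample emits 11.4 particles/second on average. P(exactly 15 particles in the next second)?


Poisson(λ=11.4): P(X=15) = e^(-λ)×λ^k/k!
= e^(-11.4) × 11.4^15 / 15!
≈ 1.119548484e-05 × 7.13793797839e+15 / 1307674368000 ≈ 0.061111

P(X=15) ≈ 0.061111 ≈ 6.11%


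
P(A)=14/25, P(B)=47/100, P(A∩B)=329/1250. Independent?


P(A)×P(B) = 329/1250
P(A∩B) = 329/1250
Equal ✓ → Independent

Yes, independent


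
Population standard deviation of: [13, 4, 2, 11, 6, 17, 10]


Mean = 63/7 = 9
  (13-9)²=16
  (4-9)²=25
  (2-9)²=49
  (11-9)²=4
  (6-9)²=9
  (17-9)²=64
  (10-9)²=1
Σ(x-μ)² = 168
σ² = 168/7 = 24

σ = √(24) ≈ 4.8990


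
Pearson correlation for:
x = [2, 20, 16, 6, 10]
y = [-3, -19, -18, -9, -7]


n=5, Σx=54, Σy=-56, Σxy=-798, Σx²=796, Σy²=824
r = (5×(-798) - 54×(-56))/√((5×796 - 54²)(5×824 - (-56)²))
= -966/√(1064×984) = -966/√1046976 ≈ -966/1023.2185 ≈ -0.9441

r ≈ -0.9441


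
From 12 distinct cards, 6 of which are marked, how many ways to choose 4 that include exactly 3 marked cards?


Choose 3 of the 6 marked cards and 1 of the other 6 cards:
C(6,3)×C(6,1) = 20×6 = 120

120


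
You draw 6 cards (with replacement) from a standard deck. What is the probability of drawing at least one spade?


P(not a spade) = 39/52 = 3/4
P(none in 6 draws) = (3/4)^6 = 729/4096
P(≥1 spade) = 1 - 729/4096 = 3367/4096

P = 3367/4096 ≈ 82.20%


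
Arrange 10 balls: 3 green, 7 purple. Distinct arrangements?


10!/(3!×7!) = 120

120


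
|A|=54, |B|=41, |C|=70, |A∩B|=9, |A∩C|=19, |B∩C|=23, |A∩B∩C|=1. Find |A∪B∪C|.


|A∪B∪C| = 54+41+70-9-19-23+1 = 115

|A∪B∪C| = 115


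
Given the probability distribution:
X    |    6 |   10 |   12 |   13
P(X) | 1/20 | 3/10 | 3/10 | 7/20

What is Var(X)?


E[X] = 229/20
E[X²] = 2683/20
Var(X) = E[X²] - (E[X])² = 2683/20 - 52441/400 = 1219/400

Var(X) = 1219/400 ≈ 3.0475


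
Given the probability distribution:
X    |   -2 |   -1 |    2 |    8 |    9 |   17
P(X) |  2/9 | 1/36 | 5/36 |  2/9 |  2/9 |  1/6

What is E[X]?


E[X] = Σ x·P(X=x)
= (-2)×(2/9) + (-1)×(1/36) + (2)×(5/36) + (8)×(2/9) + (9)×(2/9) + (17)×(1/6)
= 77/12

E[X] = 77/12


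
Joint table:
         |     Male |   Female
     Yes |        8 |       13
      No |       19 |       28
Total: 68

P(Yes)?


P(Yes) = (8+13)/68 = 21/68

P(Yes) = 21/68 ≈ 30.88%


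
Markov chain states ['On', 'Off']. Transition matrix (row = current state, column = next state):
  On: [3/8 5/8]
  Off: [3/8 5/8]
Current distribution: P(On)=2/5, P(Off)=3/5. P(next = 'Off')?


P(next=Off) = Σᵢ P(now=i)×P(i→Off)
= 2/5×5/8 + 3/5×5/8
= 1/4 + 3/8 = 5/8

P = 5/8 ≈ 0.6250


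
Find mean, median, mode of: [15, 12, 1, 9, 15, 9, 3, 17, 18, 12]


Sorted: [1, 3, 9, 9, 12, 12, 15, 15, 17, 18]
Mean = 111/10
Median = 12
Freq: {15: 2, 12: 2, 1: 1, 9: 2, 3: 1, 17: 1, 18: 1}
Mode: [9, 12, 15]

Mean=111/10, Median=12, Mode=[9, 12, 15]


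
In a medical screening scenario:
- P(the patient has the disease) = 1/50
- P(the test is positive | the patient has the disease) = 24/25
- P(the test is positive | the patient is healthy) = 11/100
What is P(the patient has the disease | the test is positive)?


Using Bayes' theorem:
P(A|B) = P(B|A)·P(A) / P(B)

P(the test is positive) = 24/25 × 1/50 + 11/100 × 49/50
= 12/625 + 539/5000 = 127/1000

P(the patient has the disease|the test is positive) = (12/625) / (127/1000) = 96/635

P(the patient has the disease|the test is positive) = 96/635 ≈ 15.12%


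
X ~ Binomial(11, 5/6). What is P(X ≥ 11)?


P(X ≥ 11) = Σ P(X=i) for i=11..11
P(X=11) = 48828125/362797056
Sum = 48828125/362797056

P(X ≥ 11) = 48828125/362797056 ≈ 13.46%


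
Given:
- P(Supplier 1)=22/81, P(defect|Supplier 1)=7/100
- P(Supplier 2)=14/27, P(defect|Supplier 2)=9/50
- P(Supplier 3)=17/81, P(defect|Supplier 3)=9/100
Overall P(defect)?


P(B) = Σ P(B|Aᵢ)×P(Aᵢ)
  7/100×22/81 = 77/4050
  9/50×14/27 = 7/75
  9/100×17/81 = 17/900
Sum = 1063/8100

P(defect) = 1063/8100 ≈ 13.12%


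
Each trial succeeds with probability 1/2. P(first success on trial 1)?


Geometric: P(X=1) = (1-p)^(k-1)×p = (1/2)^0×1/2 = 1/2

P(X=1) = 1/2 ≈ 50.00%


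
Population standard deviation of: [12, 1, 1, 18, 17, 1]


Mean = 50/6 = 25/3
  (12-25/3)²=121/9
  (1-25/3)²=484/9
  (1-25/3)²=484/9
  (18-25/3)²=841/9
  (17-25/3)²=676/9
  (1-25/3)²=484/9
Σ(x-μ)² = 1030/3
σ² = (1030/3)/6 = 515/9

σ = √(515/9) ≈ 7.5645


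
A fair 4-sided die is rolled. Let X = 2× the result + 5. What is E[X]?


E[die] = (1+4)/2 = 5/2
E[X] = 2×5/2 + 5 = 10

E[X] = 10


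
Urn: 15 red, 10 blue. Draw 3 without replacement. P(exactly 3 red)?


Hypergeometric: C(15,3)×C(10,0)/C(25,3)
= 455×1/2300 = 91/460

P(X=3) = 91/460 ≈ 19.78%


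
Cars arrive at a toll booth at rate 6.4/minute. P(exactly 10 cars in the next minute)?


Poisson(λ=6.4): P(X=10) = e^(-λ)×λ^k/k!
= e^(-6.4) × 6.4^10 / 10!
≈ 0.001661557273 × 115292150.461 / 3628800 ≈ 0.052790

P(X=10) ≈ 0.052790 ≈ 5.28%


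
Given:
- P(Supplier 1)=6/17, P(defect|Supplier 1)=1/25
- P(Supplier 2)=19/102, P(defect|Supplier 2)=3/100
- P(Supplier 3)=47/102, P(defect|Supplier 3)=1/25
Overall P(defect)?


P(B) = Σ P(B|Aᵢ)×P(Aᵢ)
  1/25×6/17 = 6/425
  3/100×19/102 = 19/3400
  1/25×47/102 = 47/2550
Sum = 389/10200

P(defect) = 389/10200 ≈ 3.81%


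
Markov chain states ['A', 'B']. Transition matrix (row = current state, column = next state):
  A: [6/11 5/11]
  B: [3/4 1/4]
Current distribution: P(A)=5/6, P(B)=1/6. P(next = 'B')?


P(next=B) = Σᵢ P(now=i)×P(i→B)
= 5/6×5/11 + 1/6×1/4
= 25/66 + 1/24 = 37/88

P = 37/88 ≈ 0.4205


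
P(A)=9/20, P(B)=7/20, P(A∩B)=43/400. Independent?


P(A)×P(B) = 63/400
P(A∩B) = 43/400
Not equal → NOT independent

No, not independent


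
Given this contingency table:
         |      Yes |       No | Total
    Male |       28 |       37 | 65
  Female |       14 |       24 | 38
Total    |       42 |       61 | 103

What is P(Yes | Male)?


P(Yes | Male) = 28/(28+37) = 28/65

P(Yes|Male) = 28/65 ≈ 43.08%


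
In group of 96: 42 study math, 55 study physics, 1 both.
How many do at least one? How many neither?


|A∪B| = 42+55-1 = 96
Neither = 96-96 = 0

At least one: 96; Neither: 0


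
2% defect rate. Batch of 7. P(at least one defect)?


P(all good) = (49/50)^7 = 678223072849/781250000000
P(≥1 defect) = 103026927151/781250000000

P = 103026927151/781250000000 ≈ 13.19%


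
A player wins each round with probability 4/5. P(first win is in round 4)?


Geometric: P(X=4) = (1-p)^(k-1)×p = (1/5)^3×4/5 = 4/625

P(X=4) = 4/625 ≈ 0.64%


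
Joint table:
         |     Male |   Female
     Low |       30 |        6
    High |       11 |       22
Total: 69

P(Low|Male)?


P(Low|Male) = 30/(30+11) = 30/41

P = 30/41 ≈ 73.17%


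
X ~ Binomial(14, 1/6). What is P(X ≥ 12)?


P(X ≥ 12) = Σ P(X=i) for i=12..14
P(X=12) = 2275/78364164096
P(X=13) = 35/39182082048
P(X=14) = 1/78364164096
Sum = 391/13060694016

P(X ≥ 12) = 391/13060694016 ≈ 0.00%


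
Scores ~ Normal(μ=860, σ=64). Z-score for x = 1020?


z = (x - μ)/σ = (1020 - 860)/64 = 2.5

z = 2.5


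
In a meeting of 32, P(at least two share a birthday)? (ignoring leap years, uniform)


P(all different) = Π(365-i)/365 for i=0..31
= 0.246652
P(match) = 1 - 0.246652 = 0.753348

P ≈ 0.7533 ≈ 75.33%


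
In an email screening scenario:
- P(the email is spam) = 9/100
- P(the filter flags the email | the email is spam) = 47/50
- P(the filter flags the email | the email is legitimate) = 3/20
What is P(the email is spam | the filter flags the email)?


Using Bayes' theorem:
P(A|B) = P(B|A)·P(A) / P(B)

P(the filter flags the email) = 47/50 × 9/100 + 3/20 × 91/100
= 423/5000 + 273/2000 = 2211/10000

P(the email is spam|the filter flags the email) = (423/5000) / (2211/10000) = 282/737

P(the email is spam|the filter flags the email) = 282/737 ≈ 38.26%


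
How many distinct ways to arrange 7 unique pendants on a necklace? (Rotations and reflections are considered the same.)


Free circular arrangements: rotations and reflections both identified.
(n-1)!/2 = 6!/2 = 720/2 = 360

360


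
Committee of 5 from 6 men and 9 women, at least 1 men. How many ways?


Count by #men:
  1M,4W: C(6,1)×C(9,4)=756
  2M,3W: C(6,2)×C(9,3)=1260
  3M,2W: C(6,3)×C(9,2)=720
  4M,1W: C(6,4)×C(9,1)=135
  5M,0W: C(6,5)×C(9,0)=6
Total = 2877

2877


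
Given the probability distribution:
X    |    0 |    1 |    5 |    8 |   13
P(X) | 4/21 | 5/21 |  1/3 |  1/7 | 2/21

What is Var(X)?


E[X] = 30/7
E[X²] = 710/21
Var(X) = E[X²] - (E[X])² = 710/21 - 900/49 = 2270/147

Var(X) = 2270/147 ≈ 15.4422


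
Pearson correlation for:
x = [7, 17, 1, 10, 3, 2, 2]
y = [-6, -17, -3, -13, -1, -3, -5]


n=7, Σx=42, Σy=-48, Σxy=-483, Σx²=456, Σy²=538
r = (7×(-483) - 42×(-48))/√((7×456 - 42²)(7×538 - (-48)²))
= -1365/√(1428×1462) = -1365/√2087736 ≈ -1365/1444.9000 ≈ -0.9447

r ≈ -0.9447


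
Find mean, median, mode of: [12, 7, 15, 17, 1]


Sorted: [1, 7, 12, 15, 17]
Mean = 52/5
Median = 12
Freq: {12: 1, 7: 1, 15: 1, 17: 1, 1: 1}
Mode: No mode

Mean=52/5, Median=12, Mode=No mode
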